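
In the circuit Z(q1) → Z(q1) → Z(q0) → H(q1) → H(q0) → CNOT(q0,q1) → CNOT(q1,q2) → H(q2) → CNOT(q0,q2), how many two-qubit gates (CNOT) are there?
3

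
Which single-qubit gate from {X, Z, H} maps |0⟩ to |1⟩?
X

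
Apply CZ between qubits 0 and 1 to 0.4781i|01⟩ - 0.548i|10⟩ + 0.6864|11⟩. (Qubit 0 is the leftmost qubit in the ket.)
0.4781i|01⟩ - 0.548i|10⟩ - 0.6864|11⟩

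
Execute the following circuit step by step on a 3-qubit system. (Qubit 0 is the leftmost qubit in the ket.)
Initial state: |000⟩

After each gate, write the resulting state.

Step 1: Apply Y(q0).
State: i|100⟩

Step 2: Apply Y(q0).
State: |000⟩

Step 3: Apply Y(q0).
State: i|100⟩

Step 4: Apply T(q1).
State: i|100⟩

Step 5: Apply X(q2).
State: i|101⟩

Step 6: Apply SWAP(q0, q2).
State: i|101⟩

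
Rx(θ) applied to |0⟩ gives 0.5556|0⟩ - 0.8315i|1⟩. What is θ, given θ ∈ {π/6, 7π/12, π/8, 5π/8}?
5π/8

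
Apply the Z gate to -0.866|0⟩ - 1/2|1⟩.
-0.866|0⟩ + 1/2|1⟩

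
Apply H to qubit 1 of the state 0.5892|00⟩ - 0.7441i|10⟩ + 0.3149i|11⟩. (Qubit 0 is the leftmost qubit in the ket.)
0.4166|00⟩ + 0.4166|01⟩ - 0.3035i|10⟩ - 0.7488i|11⟩

H on qubit 1 mixes each pair of kets that differ only in qubit 1: amplitudes (a, b) of (|…0…⟩, |…1…⟩) become ((a + b)/√2, (a − b)/√2). Kets absent from the input have amplitude 0.
(|00⟩, |01⟩): (a, b) = (0.5892, 0) → (0.4166, 0.4166)
(|10⟩, |11⟩): (a, b) = (-0.7441i, 0.3149i) → (-0.3035i, -0.7488i)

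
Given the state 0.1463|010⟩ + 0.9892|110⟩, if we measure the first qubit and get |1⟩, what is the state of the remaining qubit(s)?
|10⟩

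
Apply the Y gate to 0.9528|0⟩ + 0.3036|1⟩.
-0.3036i|0⟩ + 0.9528i|1⟩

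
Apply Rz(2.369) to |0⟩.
(0.3768 - 0.9263i)|0⟩

Rz(2.369) = [[e^(−iθ/2), 0], [0, e^(iθ/2)]] with e^(±iθ/2) = cos(θ/2) ± i·sin(θ/2); θ = 2.369, cos(θ/2) ≈ 0.37676, sin(θ/2) ≈ 0.926311.
With a = amp(|0⟩) = 1 and b = amp(|1⟩) = 0:
new amp(|0⟩) = (0.37676 - 0.926311i)·a = (0.3768 - 0.9263i)
new amp(|1⟩) = (0.37676 + 0.926311i)·b = 0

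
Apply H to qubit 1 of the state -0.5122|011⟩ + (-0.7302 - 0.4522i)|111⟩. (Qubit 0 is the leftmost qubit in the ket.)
-0.3622|001⟩ + 0.3622|011⟩ + (-0.5163 - 0.3198i)|101⟩ + (0.5163 + 0.3198i)|111⟩

H on qubit 1 mixes each pair of kets that differ only in qubit 1: amplitudes (a, b) of (|…0…⟩, |…1…⟩) become ((a + b)/√2, (a − b)/√2). Kets absent from the input have amplitude 0.
(|001⟩, |011⟩): (a, b) = (0, -0.5122) → (-0.3622, 0.3622)
(|101⟩, |111⟩): (a, b) = (0, (-0.7302 - 0.4522i)) → ((-0.5163 - 0.3198i), (0.5163 + 0.3198i))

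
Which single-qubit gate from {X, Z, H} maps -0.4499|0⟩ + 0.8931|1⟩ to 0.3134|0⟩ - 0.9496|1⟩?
H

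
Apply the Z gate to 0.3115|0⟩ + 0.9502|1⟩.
0.3115|0⟩ - 0.9502|1⟩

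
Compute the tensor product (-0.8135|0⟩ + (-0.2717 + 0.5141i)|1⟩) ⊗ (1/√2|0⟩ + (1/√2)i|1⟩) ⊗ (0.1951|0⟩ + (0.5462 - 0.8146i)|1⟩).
-0.1122|000⟩ + (-0.3142 + 0.4686i)|001⟩ - 0.1122i|010⟩ + (-0.4686 - 0.3142i)|011⟩ + (-0.03748 + 0.07092i)|100⟩ + (0.1912 + 0.3551i)|101⟩ + (-0.07092 - 0.03748i)|110⟩ + (-0.3551 + 0.1912i)|111⟩

amp(|b₁b₂…⟩) = product of the factor amplitudes for bits b₁, b₂, …; only kets whose every factor amplitude is nonzero survive.
|000⟩: (-0.8135)(1/√2)(0.1951) = -0.1122
|001⟩: (-0.8135)(1/√2)(0.5462 - 0.8146i) = (-0.3142 + 0.4686i)
|010⟩: (-0.8135)((1/√2)i)(0.1951) = -0.1122i
|011⟩: (-0.8135)((1/√2)i)(0.5462 - 0.8146i) = (-0.4686 - 0.3142i)
|100⟩: (-0.2717 + 0.5141i)(1/√2)(0.1951) = (-0.03748 + 0.07092i)
|101⟩: (-0.2717 + 0.5141i)(1/√2)(0.5462 - 0.8146i) = (0.1912 + 0.3551i)
|110⟩: (-0.2717 + 0.5141i)((1/√2)i)(0.1951) = (-0.07092 - 0.03748i)
|111⟩: (-0.2717 + 0.5141i)((1/√2)i)(0.5462 - 0.8146i) = (-0.3551 + 0.1912i)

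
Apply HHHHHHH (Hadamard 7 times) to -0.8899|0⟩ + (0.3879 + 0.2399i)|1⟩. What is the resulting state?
(-0.355 + 0.1696i)|0⟩ + (-0.9035 - 0.1696i)|1⟩

H² = I, so H^7 = H: a single Hadamard. With (a, b) = (-0.8899, (0.3879 + 0.2399i)), H gives ((a + b)/√2, (a − b)/√2) = ((-0.355 + 0.1696i), (-0.9035 - 0.1696i)).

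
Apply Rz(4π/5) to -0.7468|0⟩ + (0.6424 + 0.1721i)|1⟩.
(-0.2308 + 0.7102i)|0⟩ + (0.03484 + 0.6641i)|1⟩

Rz(4π/5) = [[e^(−iθ/2), 0], [0, e^(iθ/2)]] with e^(±iθ/2) = cos(θ/2) ± i·sin(θ/2); θ = 4π/5, cos(θ/2) ≈ 0.309017, sin(θ/2) ≈ 0.951057.
With a = amp(|0⟩) = -0.7468 and b = amp(|1⟩) = (0.6424 + 0.1721i):
new amp(|0⟩) = (0.309017 - 0.951057i)·a = (-0.2308 + 0.7102i)
new amp(|1⟩) = (0.309017 + 0.951057i)·b = (0.03484 + 0.6641i)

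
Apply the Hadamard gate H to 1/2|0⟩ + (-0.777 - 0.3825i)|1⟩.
(-0.1959 - 0.2705i)|0⟩ + (0.903 + 0.2705i)|1⟩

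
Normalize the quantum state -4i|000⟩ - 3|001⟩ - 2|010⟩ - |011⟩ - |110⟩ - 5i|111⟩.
-0.5345i|000⟩ - 0.4009|001⟩ - 0.2673|010⟩ - 0.1336|011⟩ - 0.1336|110⟩ - 0.6682i|111⟩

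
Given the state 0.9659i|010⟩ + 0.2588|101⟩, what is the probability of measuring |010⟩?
0.933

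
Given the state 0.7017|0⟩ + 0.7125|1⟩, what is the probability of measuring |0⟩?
0.4924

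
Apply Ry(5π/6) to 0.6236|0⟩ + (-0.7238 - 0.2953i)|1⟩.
(0.8605 + 0.2852i)|0⟩ + (0.415 - 0.07643i)|1⟩

Ry(5π/6) = [[cos(θ/2), −sin(θ/2)], [sin(θ/2), cos(θ/2)]]; θ = 5π/6, cos(θ/2) ≈ 0.258819, sin(θ/2) ≈ 0.965926.
With a = amp(|0⟩) = 0.6236 and b = amp(|1⟩) = (-0.7238 - 0.2953i):
new amp(|0⟩) = (0.258819)·a + (-0.965926)·b = (0.8605 + 0.2852i)
new amp(|1⟩) = (0.965926)·a + (0.258819)·b = (0.415 - 0.07643i)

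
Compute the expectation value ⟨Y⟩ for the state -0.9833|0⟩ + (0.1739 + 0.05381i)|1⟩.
-0.1058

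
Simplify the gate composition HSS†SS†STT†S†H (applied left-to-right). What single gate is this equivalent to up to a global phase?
I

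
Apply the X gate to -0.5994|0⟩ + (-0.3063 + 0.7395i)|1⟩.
(-0.3063 + 0.7395i)|0⟩ - 0.5994|1⟩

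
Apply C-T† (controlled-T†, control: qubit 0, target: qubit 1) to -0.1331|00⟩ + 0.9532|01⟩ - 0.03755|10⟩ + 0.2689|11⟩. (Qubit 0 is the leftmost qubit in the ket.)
-0.1331|00⟩ + 0.9532|01⟩ - 0.03755|10⟩ + (0.1901 - 0.1901i)|11⟩

C-T† leaves the control-|0⟩ kets |00⟩, |01⟩ unchanged and applies T† to qubit 1 on the control-|1⟩ pair (|10⟩, |11⟩).
T† = [[1, 0], [0, (1/√2 - (1/√2)i)]].
With a = amp(|10⟩) = -0.03755 and b = amp(|11⟩) = 0.2689:
new amp(|10⟩) = (1)·a = -0.03755
new amp(|11⟩) = (1/√2 - (1/√2)i)·b = (0.1901 - 0.1901i)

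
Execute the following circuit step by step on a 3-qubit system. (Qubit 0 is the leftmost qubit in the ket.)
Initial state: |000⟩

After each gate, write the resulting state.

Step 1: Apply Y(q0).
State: i|100⟩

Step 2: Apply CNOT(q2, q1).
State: i|100⟩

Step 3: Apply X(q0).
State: i|000⟩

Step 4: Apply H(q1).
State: (1/√2)i|000⟩ + (1/√2)i|010⟩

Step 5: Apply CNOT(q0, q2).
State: (1/√2)i|000⟩ + (1/√2)i|010⟩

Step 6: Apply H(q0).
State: (1/2)i|000⟩ + (1/2)i|010⟩ + (1/2)i|100⟩ + (1/2)i|110⟩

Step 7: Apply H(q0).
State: (1/√2)i|000⟩ + (1/√2)i|010⟩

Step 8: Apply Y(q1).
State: 1/√2|000⟩ - 1/√2|010⟩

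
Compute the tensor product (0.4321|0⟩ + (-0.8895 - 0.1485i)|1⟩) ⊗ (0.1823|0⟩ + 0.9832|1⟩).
0.07877|00⟩ + 0.4248|01⟩ + (-0.1622 - 0.02707i)|10⟩ + (-0.8746 - 0.146i)|11⟩

amp(|b₁b₂…⟩) = product of the factor amplitudes for bits b₁, b₂, …; only kets whose every factor amplitude is nonzero survive.
|00⟩: (0.4321)(0.1823) = 0.07877
|01⟩: (0.4321)(0.9832) = 0.4248
|10⟩: (-0.8895 - 0.1485i)(0.1823) = (-0.1622 - 0.02707i)
|11⟩: (-0.8895 - 0.1485i)(0.9832) = (-0.8746 - 0.146i)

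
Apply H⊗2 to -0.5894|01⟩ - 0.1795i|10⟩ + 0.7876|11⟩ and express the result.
(0.0991 - 0.08975i)|00⟩ + (-0.0991 - 0.08975i)|01⟩ + (-0.6885 + 0.08975i)|10⟩ + (0.6885 + 0.08975i)|11⟩

H⊗2 gives amp(|y⟩) = (1/2) Σ_x (−1)^(x·y) amp(|x⟩), where x·y is the number of positions in which both x and y have a 1.
|00⟩: (-0.5894 - 0.1795i + 0.7876)/2 = (0.0991 - 0.08975i)
|01⟩: (0.5894 - 0.1795i - 0.7876)/2 = (-0.0991 - 0.08975i)
|10⟩: (-0.5894 + 0.1795i - 0.7876)/2 = (-0.6885 + 0.08975i)
|11⟩: (0.5894 + 0.1795i + 0.7876)/2 = (0.6885 + 0.08975i)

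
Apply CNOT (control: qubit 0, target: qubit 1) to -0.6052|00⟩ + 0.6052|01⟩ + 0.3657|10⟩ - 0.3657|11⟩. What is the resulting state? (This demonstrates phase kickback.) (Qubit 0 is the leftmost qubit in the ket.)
-0.6052|00⟩ + 0.6052|01⟩ - 0.3657|10⟩ + 0.3657|11⟩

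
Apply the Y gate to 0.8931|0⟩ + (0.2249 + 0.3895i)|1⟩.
(0.3895 - 0.2249i)|0⟩ + 0.8931i|1⟩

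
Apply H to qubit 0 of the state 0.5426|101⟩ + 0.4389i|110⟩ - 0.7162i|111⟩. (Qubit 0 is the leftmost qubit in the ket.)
0.3837|001⟩ + 0.3103i|010⟩ - 0.5064i|011⟩ - 0.3837|101⟩ - 0.3103i|110⟩ + 0.5064i|111⟩

H on qubit 0 mixes each pair of kets that differ only in qubit 0: amplitudes (a, b) of (|…0…⟩, |…1…⟩) become ((a + b)/√2, (a − b)/√2). Kets absent from the input have amplitude 0.
(|001⟩, |101⟩): (a, b) = (0, 0.5426) → (0.3837, -0.3837)
(|010⟩, |110⟩): (a, b) = (0, 0.4389i) → (0.3103i, -0.3103i)
(|011⟩, |111⟩): (a, b) = (0, -0.7162i) → (-0.5064i, 0.5064i)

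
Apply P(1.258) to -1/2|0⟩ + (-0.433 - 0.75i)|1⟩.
-1/2|0⟩ + (0.5804 - 0.6428i)|1⟩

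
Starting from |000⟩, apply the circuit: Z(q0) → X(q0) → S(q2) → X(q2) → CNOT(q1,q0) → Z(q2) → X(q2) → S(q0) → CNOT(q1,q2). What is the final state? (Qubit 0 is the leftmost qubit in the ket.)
-i|100⟩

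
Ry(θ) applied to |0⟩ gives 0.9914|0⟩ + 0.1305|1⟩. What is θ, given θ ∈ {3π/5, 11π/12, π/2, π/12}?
π/12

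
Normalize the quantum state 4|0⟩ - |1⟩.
0.9701|0⟩ - 0.2425|1⟩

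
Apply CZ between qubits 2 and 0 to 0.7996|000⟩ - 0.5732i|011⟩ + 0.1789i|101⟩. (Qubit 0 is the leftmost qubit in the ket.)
0.7996|000⟩ - 0.5732i|011⟩ - 0.1789i|101⟩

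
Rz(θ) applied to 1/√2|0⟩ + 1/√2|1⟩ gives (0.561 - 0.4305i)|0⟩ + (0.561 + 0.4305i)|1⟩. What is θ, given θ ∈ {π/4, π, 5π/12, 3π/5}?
5π/12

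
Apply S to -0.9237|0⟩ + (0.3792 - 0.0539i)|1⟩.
-0.9237|0⟩ + (0.0539 + 0.3792i)|1⟩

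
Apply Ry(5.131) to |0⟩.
-0.8386|0⟩ + 0.5448|1⟩

Ry(5.131) = [[cos(θ/2), −sin(θ/2)], [sin(θ/2), cos(θ/2)]]; θ = 5.131, cos(θ/2) ≈ -0.838598, sin(θ/2) ≈ 0.544751.
With a = amp(|0⟩) = 1 and b = amp(|1⟩) = 0:
new amp(|0⟩) = (-0.838598)·a + (-0.544751)·b = -0.8386
new amp(|1⟩) = (0.544751)·a + (-0.838598)·b = 0.5448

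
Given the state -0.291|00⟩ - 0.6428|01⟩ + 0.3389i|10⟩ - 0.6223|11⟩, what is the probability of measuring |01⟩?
0.4132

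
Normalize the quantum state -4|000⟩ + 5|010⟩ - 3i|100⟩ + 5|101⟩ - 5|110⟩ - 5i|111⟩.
-0.3578|000⟩ + 1/√5|010⟩ - 0.2683i|100⟩ + 1/√5|101⟩ - 1/√5|110⟩ - (1/√5)i|111⟩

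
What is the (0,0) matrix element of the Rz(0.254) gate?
(0.9919 - 0.1267i)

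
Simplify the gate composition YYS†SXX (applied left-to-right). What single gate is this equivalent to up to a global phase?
I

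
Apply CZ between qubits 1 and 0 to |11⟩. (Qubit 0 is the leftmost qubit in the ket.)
-|11⟩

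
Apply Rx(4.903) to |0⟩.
-0.7712|0⟩ - 0.6366i|1⟩

Rx(4.903) = [[cos(θ/2), −i·sin(θ/2)], [−i·sin(θ/2), cos(θ/2)]]; θ = 4.903, cos(θ/2) ≈ -0.771187, sin(θ/2) ≈ 0.636609.
With a = amp(|0⟩) = 1 and b = amp(|1⟩) = 0:
new amp(|0⟩) = (-0.771187)·a + (-0.636609i)·b = -0.7712
new amp(|1⟩) = (-0.636609i)·a + (-0.771187)·b = -0.6366i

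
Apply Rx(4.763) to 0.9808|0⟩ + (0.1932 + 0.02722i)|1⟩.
(-0.6921 - 0.1331i)|0⟩ + (-0.14 - 0.6955i)|1⟩

Rx(4.763) = [[cos(θ/2), −i·sin(θ/2)], [−i·sin(θ/2), cos(θ/2)]]; θ = 4.763, cos(θ/2) ≈ -0.724772, sin(θ/2) ≈ 0.688989.
With a = amp(|0⟩) = 0.9808 and b = amp(|1⟩) = (0.1932 + 0.02722i):
new amp(|0⟩) = (-0.724772)·a + (-0.688989i)·b = (-0.6921 - 0.1331i)
new amp(|1⟩) = (-0.688989i)·a + (-0.724772)·b = (-0.14 - 0.6955i)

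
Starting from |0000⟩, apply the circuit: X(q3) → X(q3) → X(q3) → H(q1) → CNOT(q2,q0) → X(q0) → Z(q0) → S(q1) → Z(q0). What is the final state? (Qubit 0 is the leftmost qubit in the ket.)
1/√2|1001⟩ + (1/√2)i|1101⟩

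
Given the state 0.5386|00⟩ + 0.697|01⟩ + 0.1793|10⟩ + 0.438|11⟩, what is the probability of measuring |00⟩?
0.2901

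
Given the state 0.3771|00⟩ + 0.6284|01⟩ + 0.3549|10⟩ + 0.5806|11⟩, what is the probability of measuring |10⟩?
0.126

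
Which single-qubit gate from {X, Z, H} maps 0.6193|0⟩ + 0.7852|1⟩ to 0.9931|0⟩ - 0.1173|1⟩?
H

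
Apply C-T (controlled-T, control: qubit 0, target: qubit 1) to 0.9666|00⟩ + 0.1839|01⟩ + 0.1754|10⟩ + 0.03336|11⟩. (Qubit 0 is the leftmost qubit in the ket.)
0.9666|00⟩ + 0.1839|01⟩ + 0.1754|10⟩ + (0.02359 + 0.02359i)|11⟩

C-T leaves the control-|0⟩ kets |00⟩, |01⟩ unchanged and applies T to qubit 1 on the control-|1⟩ pair (|10⟩, |11⟩).
T = [[1, 0], [0, (1/√2 + (1/√2)i)]].
With a = amp(|10⟩) = 0.1754 and b = amp(|11⟩) = 0.03336:
new amp(|10⟩) = (1)·a = 0.1754
new amp(|11⟩) = (1/√2 + (1/√2)i)·b = (0.02359 + 0.02359i)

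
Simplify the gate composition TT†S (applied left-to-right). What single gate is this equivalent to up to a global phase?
S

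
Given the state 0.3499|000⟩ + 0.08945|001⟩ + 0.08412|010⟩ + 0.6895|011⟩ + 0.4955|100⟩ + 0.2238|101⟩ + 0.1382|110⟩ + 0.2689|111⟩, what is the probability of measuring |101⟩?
0.05009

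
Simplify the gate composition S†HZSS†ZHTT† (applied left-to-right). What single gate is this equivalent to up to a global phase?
S†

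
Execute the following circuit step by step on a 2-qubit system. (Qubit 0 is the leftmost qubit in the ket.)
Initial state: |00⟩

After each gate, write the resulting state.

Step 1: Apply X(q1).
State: |01⟩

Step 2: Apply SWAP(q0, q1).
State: |10⟩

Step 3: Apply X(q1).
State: |11⟩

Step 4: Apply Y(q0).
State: -i|01⟩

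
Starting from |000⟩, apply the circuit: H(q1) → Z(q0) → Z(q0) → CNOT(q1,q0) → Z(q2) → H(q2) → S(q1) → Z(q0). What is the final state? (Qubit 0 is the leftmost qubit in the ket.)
1/2|000⟩ + 1/2|001⟩ - (1/2)i|110⟩ - (1/2)i|111⟩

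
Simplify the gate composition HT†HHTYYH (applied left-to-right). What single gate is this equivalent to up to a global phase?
I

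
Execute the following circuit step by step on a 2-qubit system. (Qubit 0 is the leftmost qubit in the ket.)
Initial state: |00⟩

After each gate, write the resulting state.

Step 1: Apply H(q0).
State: 1/√2|00⟩ + 1/√2|10⟩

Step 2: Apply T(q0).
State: 1/√2|00⟩ + (1/2 + (1/2)i)|10⟩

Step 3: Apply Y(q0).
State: (1/2 - (1/2)i)|00⟩ + (1/√2)i|10⟩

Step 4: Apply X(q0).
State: (1/√2)i|00⟩ + (1/2 - (1/2)i)|10⟩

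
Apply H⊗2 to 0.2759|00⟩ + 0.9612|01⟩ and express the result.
0.6186|00⟩ - 0.3427|01⟩ + 0.6186|10⟩ - 0.3427|11⟩

H⊗2 gives amp(|y⟩) = (1/2) Σ_x (−1)^(x·y) amp(|x⟩), where x·y is the number of positions in which both x and y have a 1.
|00⟩: (0.2759 + 0.9612)/2 = 0.6186
|01⟩: (0.2759 - 0.9612)/2 = -0.3427
|10⟩: (0.2759 + 0.9612)/2 = 0.6186
|11⟩: (0.2759 - 0.9612)/2 = -0.3427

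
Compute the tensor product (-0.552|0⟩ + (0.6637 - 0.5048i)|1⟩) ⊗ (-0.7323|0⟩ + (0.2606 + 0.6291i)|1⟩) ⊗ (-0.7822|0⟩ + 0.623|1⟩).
-0.3162|000⟩ + 0.2518|001⟩ + (0.1125 + 0.2716i)|010⟩ + (-0.08962 - 0.2163i)|011⟩ + (0.3802 - 0.2892i)|100⟩ + (-0.3028 + 0.2303i)|101⟩ + (-0.3837 - 0.2237i)|110⟩ + (0.3056 + 0.1782i)|111⟩

amp(|b₁b₂…⟩) = product of the factor amplitudes for bits b₁, b₂, …; only kets whose every factor amplitude is nonzero survive.
|000⟩: (-0.552)(-0.7323)(-0.7822) = -0.3162
|001⟩: (-0.552)(-0.7323)(0.623) = 0.2518
|010⟩: (-0.552)(0.2606 + 0.6291i)(-0.7822) = (0.1125 + 0.2716i)
|011⟩: (-0.552)(0.2606 + 0.6291i)(0.623) = (-0.08962 - 0.2163i)
|100⟩: (0.6637 - 0.5048i)(-0.7323)(-0.7822) = (0.3802 - 0.2892i)
|101⟩: (0.6637 - 0.5048i)(-0.7323)(0.623) = (-0.3028 + 0.2303i)
|110⟩: (0.6637 - 0.5048i)(0.2606 + 0.6291i)(-0.7822) = (-0.3837 - 0.2237i)
|111⟩: (0.6637 - 0.5048i)(0.2606 + 0.6291i)(0.623) = (0.3056 + 0.1782i)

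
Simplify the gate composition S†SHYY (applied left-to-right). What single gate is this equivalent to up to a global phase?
H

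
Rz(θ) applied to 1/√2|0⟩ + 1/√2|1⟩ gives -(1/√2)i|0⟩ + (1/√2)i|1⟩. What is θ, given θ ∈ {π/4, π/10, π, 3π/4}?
π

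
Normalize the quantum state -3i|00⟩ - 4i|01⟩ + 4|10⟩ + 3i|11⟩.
-0.4243i|00⟩ - 0.5657i|01⟩ + 0.5657|10⟩ + 0.4243i|11⟩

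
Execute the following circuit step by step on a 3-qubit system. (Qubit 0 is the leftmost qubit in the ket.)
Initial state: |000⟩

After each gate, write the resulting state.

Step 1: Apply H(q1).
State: 1/√2|000⟩ + 1/√2|010⟩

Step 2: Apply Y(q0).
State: (1/√2)i|100⟩ + (1/√2)i|110⟩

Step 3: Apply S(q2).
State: (1/√2)i|100⟩ + (1/√2)i|110⟩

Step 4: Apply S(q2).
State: (1/√2)i|100⟩ + (1/√2)i|110⟩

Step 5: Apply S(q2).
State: (1/√2)i|100⟩ + (1/√2)i|110⟩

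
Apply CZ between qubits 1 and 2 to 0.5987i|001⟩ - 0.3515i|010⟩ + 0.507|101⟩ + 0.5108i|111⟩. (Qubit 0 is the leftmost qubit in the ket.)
0.5987i|001⟩ - 0.3515i|010⟩ + 0.507|101⟩ - 0.5108i|111⟩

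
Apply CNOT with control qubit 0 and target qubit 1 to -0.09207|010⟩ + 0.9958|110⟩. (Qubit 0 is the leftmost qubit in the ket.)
-0.09207|010⟩ + 0.9958|100⟩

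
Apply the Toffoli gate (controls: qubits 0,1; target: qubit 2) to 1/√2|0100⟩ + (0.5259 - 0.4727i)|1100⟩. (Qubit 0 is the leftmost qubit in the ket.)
1/√2|0100⟩ + (0.5259 - 0.4727i)|1110⟩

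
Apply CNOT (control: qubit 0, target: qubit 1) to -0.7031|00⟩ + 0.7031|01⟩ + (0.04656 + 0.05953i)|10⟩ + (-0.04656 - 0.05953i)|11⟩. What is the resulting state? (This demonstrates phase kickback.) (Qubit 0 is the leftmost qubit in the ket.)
-0.7031|00⟩ + 0.7031|01⟩ + (-0.04656 - 0.05953i)|10⟩ + (0.04656 + 0.05953i)|11⟩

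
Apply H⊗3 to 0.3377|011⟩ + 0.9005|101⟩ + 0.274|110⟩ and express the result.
0.5346|000⟩ - 0.3409|001⟩ + 0.1021|010⟩ - 0.2959|011⟩ - 0.2959|100⟩ + 0.1021|101⟩ - 0.3409|110⟩ + 0.5346|111⟩

H⊗3 gives amp(|y⟩) = (1/2√2) Σ_x (−1)^(x·y) amp(|x⟩), where x·y is the number of positions in which both x and y have a 1.
|000⟩: (0.3377 + 0.9005 + 0.274)/(2√2) = 0.5346
|001⟩: (-0.3377 - 0.9005 + 0.274)/(2√2) = -0.3409
|010⟩: (-0.3377 + 0.9005 - 0.274)/(2√2) = 0.1021
|011⟩: (0.3377 - 0.9005 - 0.274)/(2√2) = -0.2959
|100⟩: (0.3377 - 0.9005 - 0.274)/(2√2) = -0.2959
|101⟩: (-0.3377 + 0.9005 - 0.274)/(2√2) = 0.1021
|110⟩: (-0.3377 - 0.9005 + 0.274)/(2√2) = -0.3409
|111⟩: (0.3377 + 0.9005 + 0.274)/(2√2) = 0.5346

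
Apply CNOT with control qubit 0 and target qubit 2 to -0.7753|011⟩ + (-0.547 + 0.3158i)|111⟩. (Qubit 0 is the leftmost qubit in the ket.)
-0.7753|011⟩ + (-0.547 + 0.3158i)|110⟩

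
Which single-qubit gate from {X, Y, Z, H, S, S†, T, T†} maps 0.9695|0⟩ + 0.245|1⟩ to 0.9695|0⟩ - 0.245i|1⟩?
S†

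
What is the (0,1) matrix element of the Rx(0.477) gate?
-0.2362i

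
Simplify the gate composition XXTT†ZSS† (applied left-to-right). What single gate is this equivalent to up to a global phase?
Z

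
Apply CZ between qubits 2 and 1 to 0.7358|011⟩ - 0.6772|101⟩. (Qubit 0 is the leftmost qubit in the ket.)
-0.7358|011⟩ - 0.6772|101⟩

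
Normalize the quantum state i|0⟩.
i|0⟩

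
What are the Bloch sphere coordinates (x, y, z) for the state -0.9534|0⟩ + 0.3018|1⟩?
(-0.5755, 0, 0.8179)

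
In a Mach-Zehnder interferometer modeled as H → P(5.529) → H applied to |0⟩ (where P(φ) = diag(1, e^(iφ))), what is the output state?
(0.8644 - 0.3423i)|0⟩ + (0.1356 + 0.3423i)|1⟩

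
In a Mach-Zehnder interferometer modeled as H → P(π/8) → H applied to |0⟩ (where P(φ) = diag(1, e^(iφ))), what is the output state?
(0.9619 + 0.1913i)|0⟩ + (0.03806 - 0.1913i)|1⟩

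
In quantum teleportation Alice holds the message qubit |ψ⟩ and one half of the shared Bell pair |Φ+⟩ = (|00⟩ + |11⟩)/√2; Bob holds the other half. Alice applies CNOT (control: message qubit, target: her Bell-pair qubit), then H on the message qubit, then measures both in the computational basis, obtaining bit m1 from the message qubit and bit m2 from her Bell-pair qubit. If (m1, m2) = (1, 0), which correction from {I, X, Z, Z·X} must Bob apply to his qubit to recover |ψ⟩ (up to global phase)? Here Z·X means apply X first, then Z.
Z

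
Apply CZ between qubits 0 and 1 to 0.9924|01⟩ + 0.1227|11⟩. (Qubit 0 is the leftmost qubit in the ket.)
0.9924|01⟩ - 0.1227|11⟩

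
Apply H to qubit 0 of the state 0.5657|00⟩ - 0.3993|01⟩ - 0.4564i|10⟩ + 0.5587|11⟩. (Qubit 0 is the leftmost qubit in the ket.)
(0.4 - 0.3227i)|00⟩ + 0.1127|01⟩ + (0.4 + 0.3227i)|10⟩ - 0.6774|11⟩

H on qubit 0 mixes each pair of kets that differ only in qubit 0: amplitudes (a, b) of (|…0…⟩, |…1…⟩) become ((a + b)/√2, (a − b)/√2). Kets absent from the input have amplitude 0.
(|00⟩, |10⟩): (a, b) = (0.5657, -0.4564i) → ((0.4 - 0.3227i), (0.4 + 0.3227i))
(|01⟩, |11⟩): (a, b) = (-0.3993, 0.5587) → (0.1127, -0.6774)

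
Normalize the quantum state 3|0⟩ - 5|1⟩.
0.5145|0⟩ - 0.8575|1⟩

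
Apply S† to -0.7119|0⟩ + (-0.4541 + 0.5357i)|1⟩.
-0.7119|0⟩ + (0.5357 + 0.4541i)|1⟩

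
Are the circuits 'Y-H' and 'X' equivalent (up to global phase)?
No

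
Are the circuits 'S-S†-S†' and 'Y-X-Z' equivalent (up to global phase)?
No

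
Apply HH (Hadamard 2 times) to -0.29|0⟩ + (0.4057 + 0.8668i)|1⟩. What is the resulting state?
-0.29|0⟩ + (0.4057 + 0.8668i)|1⟩

H² = I, so an even number of Hadamards cancels: H^2 = I and the state is unchanged.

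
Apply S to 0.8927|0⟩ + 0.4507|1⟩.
0.8927|0⟩ + 0.4507i|1⟩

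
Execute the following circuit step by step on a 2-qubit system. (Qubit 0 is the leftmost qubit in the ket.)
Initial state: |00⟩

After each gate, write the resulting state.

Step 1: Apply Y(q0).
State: i|10⟩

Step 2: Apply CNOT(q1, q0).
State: i|10⟩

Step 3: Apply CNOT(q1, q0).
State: i|10⟩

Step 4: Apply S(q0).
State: -|10⟩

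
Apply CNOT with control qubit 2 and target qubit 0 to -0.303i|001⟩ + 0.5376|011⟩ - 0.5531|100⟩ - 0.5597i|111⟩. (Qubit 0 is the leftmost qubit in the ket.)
-0.5597i|011⟩ - 0.5531|100⟩ - 0.303i|101⟩ + 0.5376|111⟩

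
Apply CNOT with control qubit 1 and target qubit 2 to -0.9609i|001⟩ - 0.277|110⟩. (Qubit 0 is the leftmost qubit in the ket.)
-0.9609i|001⟩ - 0.277|111⟩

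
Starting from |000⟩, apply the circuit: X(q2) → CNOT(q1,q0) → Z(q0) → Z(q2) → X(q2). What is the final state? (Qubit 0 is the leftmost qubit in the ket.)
-|000⟩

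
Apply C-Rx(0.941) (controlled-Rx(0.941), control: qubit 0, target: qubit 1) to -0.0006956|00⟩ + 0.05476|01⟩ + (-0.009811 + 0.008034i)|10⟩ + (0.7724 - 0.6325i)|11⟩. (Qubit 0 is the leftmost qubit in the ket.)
-0.0006956|00⟩ + 0.05476|01⟩ + (-0.2955 - 0.343i)|10⟩ + (0.6921 - 0.5593i)|11⟩

C-Rx(0.941) leaves the control-|0⟩ kets |00⟩, |01⟩ unchanged and applies Rx(0.941) to qubit 1 on the control-|1⟩ pair (|10⟩, |11⟩).
Rx(0.941) = [[cos(θ/2), −i·sin(θ/2)], [−i·sin(θ/2), cos(θ/2)]]; θ = 0.941, cos(θ/2) ≈ 0.891342, sin(θ/2) ≈ 0.453332.
With a = amp(|10⟩) = (-0.009811 + 0.008034i) and b = amp(|11⟩) = (0.7724 - 0.6325i):
new amp(|10⟩) = (0.891342)·a + (-0.453332i)·b = (-0.2955 - 0.343i)
new amp(|11⟩) = (-0.453332i)·a + (0.891342)·b = (0.6921 - 0.5593i)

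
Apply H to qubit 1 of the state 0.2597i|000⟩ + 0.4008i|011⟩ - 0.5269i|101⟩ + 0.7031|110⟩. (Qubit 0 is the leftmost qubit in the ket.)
0.1836i|000⟩ + 0.2834i|001⟩ + 0.1836i|010⟩ - 0.2834i|011⟩ + 0.4972|100⟩ - 0.3726i|101⟩ - 0.4972|110⟩ - 0.3726i|111⟩

H on qubit 1 mixes each pair of kets that differ only in qubit 1: amplitudes (a, b) of (|…0…⟩, |…1…⟩) become ((a + b)/√2, (a − b)/√2). Kets absent from the input have amplitude 0.
(|000⟩, |010⟩): (a, b) = (0.2597i, 0) → (0.1836i, 0.1836i)
(|001⟩, |011⟩): (a, b) = (0, 0.4008i) → (0.2834i, -0.2834i)
(|100⟩, |110⟩): (a, b) = (0, 0.7031) → (0.4972, -0.4972)
(|101⟩, |111⟩): (a, b) = (-0.5269i, 0) → (-0.3726i, -0.3726i)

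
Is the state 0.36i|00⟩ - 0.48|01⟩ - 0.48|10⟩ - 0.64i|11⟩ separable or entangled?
Separable

Writing the state as a|00⟩ + b|01⟩ + c|10⟩ + d|11⟩, it is a product state iff ad − bc = 0.
Here (a, b, c, d) = (0.36i, -0.48, -0.48, -0.64i): ad − bc = (0.36i)(-0.64i) − (-0.48)(-0.48) = 0, so the state is separable.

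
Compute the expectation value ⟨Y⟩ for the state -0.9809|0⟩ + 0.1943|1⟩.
0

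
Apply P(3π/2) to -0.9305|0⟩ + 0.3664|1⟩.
-0.9305|0⟩ - 0.3664i|1⟩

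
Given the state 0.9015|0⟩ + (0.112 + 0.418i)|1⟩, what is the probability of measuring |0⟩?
0.8127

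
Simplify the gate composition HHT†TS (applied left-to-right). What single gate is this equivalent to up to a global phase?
S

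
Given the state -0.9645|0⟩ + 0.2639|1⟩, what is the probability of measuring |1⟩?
0.06964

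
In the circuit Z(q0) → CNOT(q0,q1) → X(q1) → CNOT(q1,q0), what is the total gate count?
4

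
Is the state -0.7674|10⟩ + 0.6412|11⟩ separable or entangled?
Separable

Writing the state as a|00⟩ + b|01⟩ + c|10⟩ + d|11⟩, it is a product state iff ad − bc = 0.
Here (a, b, c, d) = (0, 0, -0.7674, 0.6412): ad − bc = (0)(0.6412) − (0)(-0.7674) = 0, so the state is separable.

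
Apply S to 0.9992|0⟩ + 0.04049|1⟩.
0.9992|0⟩ + 0.04049i|1⟩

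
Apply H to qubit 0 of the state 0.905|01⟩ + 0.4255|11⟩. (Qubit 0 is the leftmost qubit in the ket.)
0.9408|01⟩ + 0.3391|11⟩

H on qubit 0 mixes each pair of kets that differ only in qubit 0: amplitudes (a, b) of (|…0…⟩, |…1…⟩) become ((a + b)/√2, (a − b)/√2). Kets absent from the input have amplitude 0.
(|01⟩, |11⟩): (a, b) = (0.905, 0.4255) → (0.9408, 0.3391)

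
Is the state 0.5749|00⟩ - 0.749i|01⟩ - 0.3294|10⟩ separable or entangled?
Entangled

Writing the state as a|00⟩ + b|01⟩ + c|10⟩ + d|11⟩, it is a product state iff ad − bc = 0.
Here (a, b, c, d) = (0.5749, -0.749i, -0.3294, 0): ad − bc = (0.5749)(0) − (-0.749i)(-0.3294) = -0.2467i ≠ 0, so the state is entangled.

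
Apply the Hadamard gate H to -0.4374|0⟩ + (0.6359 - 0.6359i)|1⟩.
(0.1404 - 0.4496i)|0⟩ + (-0.7589 + 0.4496i)|1⟩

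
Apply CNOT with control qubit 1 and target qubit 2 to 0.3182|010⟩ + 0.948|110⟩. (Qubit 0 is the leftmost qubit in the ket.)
0.3182|011⟩ + 0.948|111⟩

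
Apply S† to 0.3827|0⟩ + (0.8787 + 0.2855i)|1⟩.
0.3827|0⟩ + (0.2855 - 0.8787i)|1⟩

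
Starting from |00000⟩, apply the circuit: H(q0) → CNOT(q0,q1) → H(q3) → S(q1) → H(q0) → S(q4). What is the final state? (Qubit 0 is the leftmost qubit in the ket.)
1/√8|00000⟩ + 1/√8|00010⟩ + (1/√8)i|01000⟩ + (1/√8)i|01010⟩ + 1/√8|10000⟩ + 1/√8|10010⟩ - (1/√8)i|11000⟩ - (1/√8)i|11010⟩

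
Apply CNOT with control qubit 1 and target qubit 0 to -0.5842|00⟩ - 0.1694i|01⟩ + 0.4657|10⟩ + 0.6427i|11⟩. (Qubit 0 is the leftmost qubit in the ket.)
-0.5842|00⟩ + 0.6427i|01⟩ + 0.4657|10⟩ - 0.1694i|11⟩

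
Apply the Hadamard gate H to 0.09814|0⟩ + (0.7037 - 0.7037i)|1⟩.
(0.567 - 0.4976i)|0⟩ + (-0.4282 + 0.4976i)|1⟩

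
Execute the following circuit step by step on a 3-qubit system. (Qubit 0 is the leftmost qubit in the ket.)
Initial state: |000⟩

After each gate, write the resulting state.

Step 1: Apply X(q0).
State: |100⟩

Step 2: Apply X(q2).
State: |101⟩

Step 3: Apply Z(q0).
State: -|101⟩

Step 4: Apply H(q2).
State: -1/√2|100⟩ + 1/√2|101⟩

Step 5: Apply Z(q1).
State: -1/√2|100⟩ + 1/√2|101⟩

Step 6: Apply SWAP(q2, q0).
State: -1/√2|001⟩ + 1/√2|101⟩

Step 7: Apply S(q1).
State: -1/√2|001⟩ + 1/√2|101⟩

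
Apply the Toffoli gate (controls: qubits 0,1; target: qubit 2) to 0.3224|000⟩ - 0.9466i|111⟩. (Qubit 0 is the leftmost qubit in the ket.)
0.3224|000⟩ - 0.9466i|110⟩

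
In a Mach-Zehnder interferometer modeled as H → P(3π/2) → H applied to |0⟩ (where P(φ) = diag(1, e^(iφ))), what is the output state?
(1/2 - (1/2)i)|0⟩ + (1/2 + (1/2)i)|1⟩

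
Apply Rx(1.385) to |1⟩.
-0.6385i|0⟩ + 0.7697|1⟩

Rx(1.385) = [[cos(θ/2), −i·sin(θ/2)], [−i·sin(θ/2), cos(θ/2)]]; θ = 1.385, cos(θ/2) ≈ 0.769652, sin(θ/2) ≈ 0.638463.
With a = amp(|0⟩) = 0 and b = amp(|1⟩) = 1:
new amp(|0⟩) = (0.769652)·a + (-0.638463i)·b = -0.6385i
new amp(|1⟩) = (-0.638463i)·a + (0.769652)·b = 0.7697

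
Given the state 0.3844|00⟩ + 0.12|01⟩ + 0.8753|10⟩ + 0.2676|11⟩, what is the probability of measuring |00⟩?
0.1478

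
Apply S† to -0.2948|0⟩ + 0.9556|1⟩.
-0.2948|0⟩ - 0.9556i|1⟩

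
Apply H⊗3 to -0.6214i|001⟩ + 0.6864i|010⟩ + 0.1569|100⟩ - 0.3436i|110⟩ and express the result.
(0.05547 - 0.0985i)|000⟩ + (0.05547 + 0.3409i)|001⟩ + (0.05547 - 0.3409i)|010⟩ + (0.05547 + 0.0985i)|011⟩ + (-0.05547 + 0.1445i)|100⟩ + (-0.05547 + 0.5839i)|101⟩ + (-0.05547 - 0.5839i)|110⟩ + (-0.05547 - 0.1445i)|111⟩

H⊗3 gives amp(|y⟩) = (1/2√2) Σ_x (−1)^(x·y) amp(|x⟩), where x·y is the number of positions in which both x and y have a 1.
|000⟩: (-0.6214i + 0.6864i + 0.1569 - 0.3436i)/(2√2) = (0.05547 - 0.0985i)
|001⟩: (0.6214i + 0.6864i + 0.1569 - 0.3436i)/(2√2) = (0.05547 + 0.3409i)
|010⟩: (-0.6214i - 0.6864i + 0.1569 + 0.3436i)/(2√2) = (0.05547 - 0.3409i)
|011⟩: (0.6214i - 0.6864i + 0.1569 + 0.3436i)/(2√2) = (0.05547 + 0.0985i)
|100⟩: (-0.6214i + 0.6864i - 0.1569 + 0.3436i)/(2√2) = (-0.05547 + 0.1445i)
|101⟩: (0.6214i + 0.6864i - 0.1569 + 0.3436i)/(2√2) = (-0.05547 + 0.5839i)
|110⟩: (-0.6214i - 0.6864i - 0.1569 - 0.3436i)/(2√2) = (-0.05547 - 0.5839i)
|111⟩: (0.6214i - 0.6864i - 0.1569 - 0.3436i)/(2√2) = (-0.05547 - 0.1445i)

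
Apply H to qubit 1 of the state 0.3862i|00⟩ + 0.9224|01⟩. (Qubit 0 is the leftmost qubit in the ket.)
(0.6522 + 0.2731i)|00⟩ + (-0.6522 + 0.2731i)|01⟩

H on qubit 1 mixes each pair of kets that differ only in qubit 1: amplitudes (a, b) of (|…0…⟩, |…1…⟩) become ((a + b)/√2, (a − b)/√2). Kets absent from the input have amplitude 0.
(|00⟩, |01⟩): (a, b) = (0.3862i, 0.9224) → ((0.6522 + 0.2731i), (-0.6522 + 0.2731i))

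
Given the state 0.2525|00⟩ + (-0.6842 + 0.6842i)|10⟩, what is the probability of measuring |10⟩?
0.9363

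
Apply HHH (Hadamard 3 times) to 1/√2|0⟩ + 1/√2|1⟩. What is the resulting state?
|0⟩

H² = I, so H^3 = H: a single Hadamard. With (a, b) = (1/√2, 1/√2), H gives ((a + b)/√2, (a − b)/√2) = (1, 0).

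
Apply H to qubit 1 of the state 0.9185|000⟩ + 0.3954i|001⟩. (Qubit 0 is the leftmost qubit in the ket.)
0.6495|000⟩ + 0.2796i|001⟩ + 0.6495|010⟩ + 0.2796i|011⟩

H on qubit 1 mixes each pair of kets that differ only in qubit 1: amplitudes (a, b) of (|…0…⟩, |…1…⟩) become ((a + b)/√2, (a − b)/√2). Kets absent from the input have amplitude 0.
(|000⟩, |010⟩): (a, b) = (0.9185, 0) → (0.6495, 0.6495)
(|001⟩, |011⟩): (a, b) = (0.3954i, 0) → (0.2796i, 0.2796i)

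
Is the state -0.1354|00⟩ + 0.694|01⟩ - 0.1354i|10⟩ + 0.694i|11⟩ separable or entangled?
Separable

Writing the state as a|00⟩ + b|01⟩ + c|10⟩ + d|11⟩, it is a product state iff ad − bc = 0.
Here (a, b, c, d) = (-0.1354, 0.694, -0.1354i, 0.694i): ad − bc = (-0.1354)(0.694i) − (0.694)(-0.1354i) = 0, so the state is separable.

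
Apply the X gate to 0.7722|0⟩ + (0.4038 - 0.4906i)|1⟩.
(0.4038 - 0.4906i)|0⟩ + 0.7722|1⟩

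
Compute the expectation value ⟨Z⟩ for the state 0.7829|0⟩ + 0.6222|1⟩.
0.2258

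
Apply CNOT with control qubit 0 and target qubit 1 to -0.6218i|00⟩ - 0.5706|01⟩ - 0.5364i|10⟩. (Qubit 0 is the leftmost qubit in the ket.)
-0.6218i|00⟩ - 0.5706|01⟩ - 0.5364i|11⟩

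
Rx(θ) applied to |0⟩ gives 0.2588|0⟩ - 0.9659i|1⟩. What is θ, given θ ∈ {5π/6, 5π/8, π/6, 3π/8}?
5π/6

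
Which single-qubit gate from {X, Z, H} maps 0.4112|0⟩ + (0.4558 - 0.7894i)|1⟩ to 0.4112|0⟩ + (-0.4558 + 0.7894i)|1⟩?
Z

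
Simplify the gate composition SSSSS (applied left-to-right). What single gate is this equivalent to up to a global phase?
S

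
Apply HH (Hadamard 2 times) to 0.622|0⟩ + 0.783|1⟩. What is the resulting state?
0.622|0⟩ + 0.783|1⟩

H² = I, so an even number of Hadamards cancels: H^2 = I and the state is unchanged.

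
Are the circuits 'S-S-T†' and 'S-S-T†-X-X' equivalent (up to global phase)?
Yes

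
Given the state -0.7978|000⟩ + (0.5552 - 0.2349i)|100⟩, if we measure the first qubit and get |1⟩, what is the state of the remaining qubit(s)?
(0.921 - 0.3897i)|00⟩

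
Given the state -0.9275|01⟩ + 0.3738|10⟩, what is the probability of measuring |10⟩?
0.1397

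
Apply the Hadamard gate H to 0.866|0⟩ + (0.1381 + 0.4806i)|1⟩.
(0.71 + 0.3398i)|0⟩ + (0.5147 - 0.3398i)|1⟩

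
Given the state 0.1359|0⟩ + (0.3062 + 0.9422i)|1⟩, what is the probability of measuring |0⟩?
0.01847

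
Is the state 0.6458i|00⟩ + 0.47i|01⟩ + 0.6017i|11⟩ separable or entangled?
Entangled

Writing the state as a|00⟩ + b|01⟩ + c|10⟩ + d|11⟩, it is a product state iff ad − bc = 0.
Here (a, b, c, d) = (0.6458i, 0.47i, 0, 0.6017i): ad − bc = (0.6458i)(0.6017i) − (0.47i)(0) = -0.3886 ≠ 0, so the state is entangled.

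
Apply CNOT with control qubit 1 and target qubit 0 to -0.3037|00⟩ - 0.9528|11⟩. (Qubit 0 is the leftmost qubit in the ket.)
-0.3037|00⟩ - 0.9528|01⟩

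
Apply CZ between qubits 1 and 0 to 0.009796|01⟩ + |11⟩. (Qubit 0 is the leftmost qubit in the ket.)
0.009796|01⟩ - |11⟩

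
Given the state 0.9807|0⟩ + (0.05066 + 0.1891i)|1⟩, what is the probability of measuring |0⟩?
0.9618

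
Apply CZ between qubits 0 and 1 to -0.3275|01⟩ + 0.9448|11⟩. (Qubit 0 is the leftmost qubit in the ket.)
-0.3275|01⟩ - 0.9448|11⟩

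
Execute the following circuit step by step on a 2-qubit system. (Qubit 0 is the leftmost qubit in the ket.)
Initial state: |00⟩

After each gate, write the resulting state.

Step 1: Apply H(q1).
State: 1/√2|00⟩ + 1/√2|01⟩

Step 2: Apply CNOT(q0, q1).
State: 1/√2|00⟩ + 1/√2|01⟩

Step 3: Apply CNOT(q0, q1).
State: 1/√2|00⟩ + 1/√2|01⟩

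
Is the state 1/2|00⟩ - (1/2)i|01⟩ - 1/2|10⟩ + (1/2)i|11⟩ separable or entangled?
Separable

Writing the state as a|00⟩ + b|01⟩ + c|10⟩ + d|11⟩, it is a product state iff ad − bc = 0.
Here (a, b, c, d) = (1/2, -(1/2)i, -1/2, (1/2)i): ad − bc = (1/2)((1/2)i) − (-(1/2)i)(-1/2) = 0, so the state is separable.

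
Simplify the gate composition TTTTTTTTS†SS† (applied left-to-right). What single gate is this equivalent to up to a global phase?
S†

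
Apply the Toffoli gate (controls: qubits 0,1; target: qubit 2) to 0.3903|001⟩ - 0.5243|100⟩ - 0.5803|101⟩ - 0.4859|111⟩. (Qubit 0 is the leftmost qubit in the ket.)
0.3903|001⟩ - 0.5243|100⟩ - 0.5803|101⟩ - 0.4859|110⟩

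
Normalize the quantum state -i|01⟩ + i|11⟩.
-(1/√2)i|01⟩ + (1/√2)i|11⟩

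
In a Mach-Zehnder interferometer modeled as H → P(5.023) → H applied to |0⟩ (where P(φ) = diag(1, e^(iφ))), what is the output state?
(0.6528 - 0.4761i)|0⟩ + (0.3472 + 0.4761i)|1⟩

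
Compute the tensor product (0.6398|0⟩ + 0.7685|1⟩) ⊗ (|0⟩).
0.6398|00⟩ + 0.7685|10⟩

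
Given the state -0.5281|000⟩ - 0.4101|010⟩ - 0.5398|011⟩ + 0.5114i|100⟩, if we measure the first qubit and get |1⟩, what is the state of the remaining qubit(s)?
i|00⟩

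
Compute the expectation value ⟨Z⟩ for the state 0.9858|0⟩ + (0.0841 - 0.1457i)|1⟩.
0.9435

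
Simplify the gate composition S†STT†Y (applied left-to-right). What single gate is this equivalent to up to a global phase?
Y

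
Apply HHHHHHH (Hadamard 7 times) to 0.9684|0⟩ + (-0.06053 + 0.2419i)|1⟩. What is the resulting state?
(0.642 + 0.171i)|0⟩ + (0.7276 - 0.171i)|1⟩

H² = I, so H^7 = H: a single Hadamard. With (a, b) = (0.9684, (-0.06053 + 0.2419i)), H gives ((a + b)/√2, (a − b)/√2) = ((0.642 + 0.171i), (0.7276 - 0.171i)).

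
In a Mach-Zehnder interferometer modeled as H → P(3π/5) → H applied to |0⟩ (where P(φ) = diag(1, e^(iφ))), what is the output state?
(0.3455 + 0.4755i)|0⟩ + (0.6545 - 0.4755i)|1⟩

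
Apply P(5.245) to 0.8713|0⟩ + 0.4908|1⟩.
0.8713|0⟩ + (0.2492 - 0.4228i)|1⟩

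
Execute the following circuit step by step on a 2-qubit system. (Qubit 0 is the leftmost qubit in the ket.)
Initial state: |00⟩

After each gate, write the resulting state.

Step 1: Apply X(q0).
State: |10⟩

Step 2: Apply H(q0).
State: 1/√2|00⟩ - 1/√2|10⟩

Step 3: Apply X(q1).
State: 1/√2|01⟩ - 1/√2|11⟩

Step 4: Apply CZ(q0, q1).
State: 1/√2|01⟩ + 1/√2|11⟩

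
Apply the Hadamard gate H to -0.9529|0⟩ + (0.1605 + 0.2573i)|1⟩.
(-0.5603 + 0.1819i)|0⟩ + (-0.7873 - 0.1819i)|1⟩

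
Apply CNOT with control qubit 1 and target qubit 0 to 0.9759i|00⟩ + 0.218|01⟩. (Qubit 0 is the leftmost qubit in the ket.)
0.9759i|00⟩ + 0.218|11⟩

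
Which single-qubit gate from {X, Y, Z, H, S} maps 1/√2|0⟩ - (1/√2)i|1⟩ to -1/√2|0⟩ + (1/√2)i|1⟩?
Y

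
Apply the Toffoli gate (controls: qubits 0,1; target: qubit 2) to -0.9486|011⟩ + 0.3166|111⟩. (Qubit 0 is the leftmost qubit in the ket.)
-0.9486|011⟩ + 0.3166|110⟩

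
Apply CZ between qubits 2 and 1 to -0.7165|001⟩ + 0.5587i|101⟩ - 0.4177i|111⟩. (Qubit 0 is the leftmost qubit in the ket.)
-0.7165|001⟩ + 0.5587i|101⟩ + 0.4177i|111⟩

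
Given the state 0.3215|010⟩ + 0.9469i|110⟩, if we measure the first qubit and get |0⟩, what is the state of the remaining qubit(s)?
|10⟩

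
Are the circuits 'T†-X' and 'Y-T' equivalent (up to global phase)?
No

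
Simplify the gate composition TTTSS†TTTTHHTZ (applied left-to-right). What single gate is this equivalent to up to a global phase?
Z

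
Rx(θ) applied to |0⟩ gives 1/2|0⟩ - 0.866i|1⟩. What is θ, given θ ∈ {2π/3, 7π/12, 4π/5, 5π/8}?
2π/3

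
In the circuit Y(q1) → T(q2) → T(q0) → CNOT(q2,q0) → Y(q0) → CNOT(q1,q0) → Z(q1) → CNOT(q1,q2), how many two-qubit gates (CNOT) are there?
3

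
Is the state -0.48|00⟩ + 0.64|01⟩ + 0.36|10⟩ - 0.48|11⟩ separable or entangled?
Separable

Writing the state as a|00⟩ + b|01⟩ + c|10⟩ + d|11⟩, it is a product state iff ad − bc = 0.
Here (a, b, c, d) = (-0.48, 0.64, 0.36, -0.48): ad − bc = (-0.48)(-0.48) − (0.64)(0.36) = 0, so the state is separable.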